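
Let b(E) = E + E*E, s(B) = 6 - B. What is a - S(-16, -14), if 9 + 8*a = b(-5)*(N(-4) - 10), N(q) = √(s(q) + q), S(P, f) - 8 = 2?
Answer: -289/8 + 5*√6/2 ≈ -30.001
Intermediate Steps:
S(P, f) = 10 (S(P, f) = 8 + 2 = 10)
b(E) = E + E²
N(q) = √6 (N(q) = √((6 - q) + q) = √6)
a = -209/8 + 5*√6/2 (a = -9/8 + ((-5*(1 - 5))*(√6 - 10))/8 = -9/8 + ((-5*(-4))*(-10 + √6))/8 = -9/8 + (20*(-10 + √6))/8 = -9/8 + (-200 + 20*√6)/8 = -9/8 + (-25 + 5*√6/2) = -209/8 + 5*√6/2 ≈ -20.001)
a - S(-16, -14) = (-209/8 + 5*√6/2) - 1*10 = (-209/8 + 5*√6/2) - 10 = -289/8 + 5*√6/2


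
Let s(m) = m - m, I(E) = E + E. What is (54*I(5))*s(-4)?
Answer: 0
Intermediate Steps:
I(E) = 2*E
s(m) = 0
(54*I(5))*s(-4) = (54*(2*5))*0 = (54*10)*0 = 540*0 = 0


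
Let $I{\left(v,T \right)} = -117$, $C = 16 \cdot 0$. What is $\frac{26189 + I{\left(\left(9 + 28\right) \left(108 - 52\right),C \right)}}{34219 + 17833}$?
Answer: $\frac{6518}{13013} \approx 0.50088$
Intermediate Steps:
$C = 0$
$\frac{26189 + I{\left(\left(9 + 28\right) \left(108 - 52\right),C \right)}}{34219 + 17833} = \frac{26189 - 117}{34219 + 17833} = \frac{26072}{52052} = 26072 \cdot \frac{1}{52052} = \frac{6518}{13013}$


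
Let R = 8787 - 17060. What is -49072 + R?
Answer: -57345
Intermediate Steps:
R = -8273
-49072 + R = -49072 - 8273 = -57345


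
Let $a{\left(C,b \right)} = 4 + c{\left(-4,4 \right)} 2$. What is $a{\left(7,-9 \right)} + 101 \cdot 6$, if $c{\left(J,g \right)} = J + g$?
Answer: $610$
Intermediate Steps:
$a{\left(C,b \right)} = 4$ ($a{\left(C,b \right)} = 4 + \left(-4 + 4\right) 2 = 4 + 0 \cdot 2 = 4 + 0 = 4$)
$a{\left(7,-9 \right)} + 101 \cdot 6 = 4 + 101 \cdot 6 = 4 + 606 = 610$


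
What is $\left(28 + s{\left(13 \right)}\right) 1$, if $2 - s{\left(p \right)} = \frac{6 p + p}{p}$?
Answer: $23$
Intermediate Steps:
$s{\left(p \right)} = -5$ ($s{\left(p \right)} = 2 - \frac{6 p + p}{p} = 2 - \frac{7 p}{p} = 2 - 7 = -5$)
$\left(28 + s{\left(13 \right)}\right) 1 = \left(28 - 5\right) 1 = 23 \cdot 1 = 23$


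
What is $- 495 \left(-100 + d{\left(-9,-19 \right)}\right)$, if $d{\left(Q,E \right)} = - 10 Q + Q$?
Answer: $9405$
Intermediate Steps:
$d{\left(Q,E \right)} = - 9 Q$
$- 495 \left(-100 + d{\left(-9,-19 \right)}\right) = - 495 \left(-100 - -81\right) = - 495 \left(-100 + 81\right) = \left(-495\right) \left(-19\right) = 9405$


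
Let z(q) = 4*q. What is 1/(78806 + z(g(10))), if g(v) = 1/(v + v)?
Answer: 5/394031 ≈ 1.2689e-5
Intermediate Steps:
g(v) = 1/(2*v)
1/(78806 + z(g(10))) = 1/(78806 + 4*((1/2)/10)) = 1/(78806 + 4*((1/2)*(1/10))) = 1/(78806 + 4*(1/20)) = 1/(78806 + 1/5) = 1/(394031/5) = 5/394031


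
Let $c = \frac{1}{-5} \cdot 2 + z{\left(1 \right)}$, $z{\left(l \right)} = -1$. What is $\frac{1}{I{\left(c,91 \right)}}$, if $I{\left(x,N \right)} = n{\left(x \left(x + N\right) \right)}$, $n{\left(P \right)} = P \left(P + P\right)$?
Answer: $\frac{625}{19668992} \approx 3.1776 \cdot 10^{-5}$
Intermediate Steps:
$c = - \frac{7}{5}$ ($c = \frac{1}{-5} \cdot 2 - 1 = \left(- \frac{1}{5}\right) 2 - 1 = - \frac{2}{5} - 1 = - \frac{7}{5} \approx -1.4$)
$n{\left(P \right)} = 2 P^{2}$ ($n{\left(P \right)} = P 2 P = 2 P^{2}$)
$I{\left(x,N \right)} = 2 x^{2} \left(N + x\right)^{2}$ ($I{\left(x,N \right)} = 2 \left(x \left(x + N\right)\right)^{2} = 2 \left(x \left(N + x\right)\right)^{2} = 2 x^{2} \left(N + x\right)^{2}$)
$\frac{1}{I{\left(c,91 \right)}} = \frac{1}{2 \left(- \frac{7}{5}\right)^{2} \left(91 - \frac{7}{5}\right)^{2}} = \frac{1}{2 \cdot \frac{49}{25} \left(\frac{448}{5}\right)^{2}} = \frac{1}{2 \cdot \frac{49}{25} \cdot \frac{200704}{25}} = \frac{1}{\frac{19668992}{625}} = \frac{625}{19668992}$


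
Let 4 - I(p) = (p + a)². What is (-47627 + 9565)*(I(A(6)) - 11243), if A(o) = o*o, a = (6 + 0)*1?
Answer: 494920186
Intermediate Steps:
a = 6 (a = 6*1 = 6)
A(o) = o²
I(p) = 4 - (6 + p)² (I(p) = 4 - (p + 6)² = 4 - (6 + p)²)
(-47627 + 9565)*(I(A(6)) - 11243) = (-47627 + 9565)*((4 - (6 + 6²)²) - 11243) = -38062*((4 - (6 + 36)²) - 11243) = -38062*((4 - 1*42²) - 11243) = -38062*((4 - 1*1764) - 11243) = -38062*((4 - 1764) - 11243) = -38062*(-1760 - 11243) = -38062*(-13003) = 494920186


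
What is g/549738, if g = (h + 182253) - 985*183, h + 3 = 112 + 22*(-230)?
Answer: -2953/549738 ≈ -0.0053717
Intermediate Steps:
h = -4951 (h = -3 + (112 + 22*(-230)) = -3 + (112 - 5060) = -3 - 4948 = -4951)
g = -2953 (g = (-4951 + 182253) - 985*183 = 177302 - 180255 = -2953)
g/549738 = -2953/549738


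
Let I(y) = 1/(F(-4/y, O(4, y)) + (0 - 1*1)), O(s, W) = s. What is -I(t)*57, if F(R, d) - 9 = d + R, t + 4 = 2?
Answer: -57/14 ≈ -4.0714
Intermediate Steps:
t = -2 (t = -4 + 2 = -2)
F(R, d) = 9 + R + d (F(R, d) = 9 + (d + R) = 9 + (R + d) = 9 + R + d)
I(y) = 1/(12 - 4/y) (I(y) = 1/((9 - 4/y + 4) + (0 - 1*1)) = 1/((13 - 4/y) + (0 - 1)) = 1/((13 - 4/y) - 1) = 1/(12 - 4/y))
-I(t)*57 = -(¼)*(-2)/(-1 + 3*(-2))*57 = -(¼)*(-2)/(-1 - 6)*57 = -(¼)*(-2)/(-7)*57 = -(¼)*(-2)*(-⅐)*57 = -57/14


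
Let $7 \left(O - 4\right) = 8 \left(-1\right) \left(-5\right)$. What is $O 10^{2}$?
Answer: $\frac{6800}{7} \approx 971.43$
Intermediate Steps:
$O = \frac{68}{7}$ ($O = 4 + \frac{8 \left(-1\right) \left(-5\right)}{7} = 4 + \frac{\left(-8\right) \left(-5\right)}{7} = 4 + \frac{1}{7} \cdot 40 = 4 + \frac{40}{7} = \frac{68}{7} \approx 9.7143$)
$O 10^{2} = \frac{68 \cdot 10^{2}}{7} = \frac{68}{7} \cdot 100 = \frac{6800}{7}$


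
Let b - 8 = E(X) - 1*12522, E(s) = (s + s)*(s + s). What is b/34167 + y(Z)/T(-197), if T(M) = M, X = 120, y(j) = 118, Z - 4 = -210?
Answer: 4850236/6730899 ≈ 0.72059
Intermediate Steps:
Z = -206 (Z = 4 - 210 = -206)
E(s) = 4*s² (E(s) = (2*s)*(2*s) = 4*s²)
b = 45086 (b = 8 + (4*120² - 1*12522) = 8 + (4*14400 - 12522) = 8 + (57600 - 12522) = 8 + 45078 = 45086)
b/34167 + y(Z)/T(-197) = 45086/34167 + 118/(-197) = 45086*(1/34167) + 118*(-1/197) = 45086/34167 - 118/197 = 4850236/6730899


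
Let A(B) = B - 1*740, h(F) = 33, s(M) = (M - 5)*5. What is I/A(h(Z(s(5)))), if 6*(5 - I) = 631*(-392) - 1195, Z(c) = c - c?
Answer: -11837/202 ≈ -58.599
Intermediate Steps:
s(M) = -25 + 5*M (s(M) = (-5 + M)*5 = -25 + 5*M)
Z(c) = 0
I = 82859/2 (I = 5 - (631*(-392) - 1195)/6 = 5 - (-247352 - 1195)/6 = 5 - ⅙*(-248547) = 5 + 82849/2 = 82859/2 ≈ 41430.)
A(B) = -740 + B (A(B) = B - 740 = -740 + B)
I/A(h(Z(s(5)))) = 82859/(2*(-740 + 33)) = (82859/2)/(-707) = (82859/2)*(-1/707) = -11837/202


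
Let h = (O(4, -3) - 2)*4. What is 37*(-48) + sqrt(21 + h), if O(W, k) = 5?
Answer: -1776 + sqrt(33) ≈ -1770.3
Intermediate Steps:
h = 12 (h = (5 - 2)*4 = 3*4 = 12)
37*(-48) + sqrt(21 + h) = 37*(-48) + sqrt(21 + 12) = -1776 + sqrt(33)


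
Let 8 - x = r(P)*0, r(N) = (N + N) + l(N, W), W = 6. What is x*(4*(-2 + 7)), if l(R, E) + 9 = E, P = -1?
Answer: 160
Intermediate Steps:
l(R, E) = -9 + E
r(N) = -3 + 2*N (r(N) = (N + N) + (-9 + 6) = 2*N - 3 = -3 + 2*N)
x = 8 (x = 8 - (-3 + 2*(-1))*0 = 8 - (-3 - 2)*0 = 8 - (-5)*0 = 8 - 1*0 = 8 + 0 = 8)
x*(4*(-2 + 7)) = 8*(4*(-2 + 7)) = 8*(4*5) = 8*20 = 160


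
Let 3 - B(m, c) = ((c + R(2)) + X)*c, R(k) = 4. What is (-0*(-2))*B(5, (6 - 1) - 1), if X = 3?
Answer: 0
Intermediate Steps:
B(m, c) = 3 - c*(7 + c) (B(m, c) = 3 - ((c + 4) + 3)*c = 3 - ((4 + c) + 3)*c = 3 - (7 + c)*c = 3 - c*(7 + c))
(-0*(-2))*B(5, (6 - 1) - 1) = (-0*(-2))*(3 - ((6 - 1) - 1)² - 7*((6 - 1) - 1)) = (-39*0)*(3 - (5 - 1)² - 7*(5 - 1)) = 0*(3 - 1*4² - 7*4) = 0*(3 - 1*16 - 28) = 0*(3 - 16 - 28) = 0*(-41) = 0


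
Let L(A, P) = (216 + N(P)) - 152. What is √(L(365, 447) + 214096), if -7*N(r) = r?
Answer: √10490711/7 ≈ 462.71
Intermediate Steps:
N(r) = -r/7
L(A, P) = 64 - P/7 (L(A, P) = (216 - P/7) - 152 = 64 - P/7)
√(L(365, 447) + 214096) = √((64 - ⅐*447) + 214096) = √((64 - 447/7) + 214096) = √(⅐ + 214096) = √(1498673/7) = √10490711/7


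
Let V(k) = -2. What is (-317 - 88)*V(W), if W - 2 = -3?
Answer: 810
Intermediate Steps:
W = -1 (W = 2 - 3 = -1)
(-317 - 88)*V(W) = (-317 - 88)*(-2) = -405*(-2) = 810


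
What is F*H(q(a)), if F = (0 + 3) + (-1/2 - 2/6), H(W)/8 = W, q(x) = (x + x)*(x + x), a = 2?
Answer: 832/3 ≈ 277.33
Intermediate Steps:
q(x) = 4*x**2 (q(x) = (2*x)*(2*x) = 4*x**2)
H(W) = 8*W
F = 13/6 (F = 3 + (-1*1/2 - 2*1/6) = 3 + (-1/2 - 1/3) = 3 - 5/6 = 13/6 ≈ 2.1667)
F*H(q(a)) = 13*(8*(4*2**2))/6 = 13*(8*(4*4))/6 = 13*(8*16)/6 = (13/6)*128 = 832/3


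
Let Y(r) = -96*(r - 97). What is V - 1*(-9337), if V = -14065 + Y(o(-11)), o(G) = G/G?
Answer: 4488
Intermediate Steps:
o(G) = 1
Y(r) = 9312 - 96*r (Y(r) = -96*(-97 + r) = 9312 - 96*r)
V = -4849 (V = -14065 + (9312 - 96*1) = -14065 + (9312 - 96) = -14065 + 9216 = -4849)
V - 1*(-9337) = -4849 - 1*(-9337) = -4849 + 9337 = 4488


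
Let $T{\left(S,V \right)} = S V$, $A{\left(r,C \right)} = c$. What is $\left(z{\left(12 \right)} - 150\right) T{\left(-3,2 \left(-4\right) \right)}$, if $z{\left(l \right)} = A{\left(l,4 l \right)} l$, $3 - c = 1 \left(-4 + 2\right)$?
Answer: $-2160$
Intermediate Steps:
$c = 5$ ($c = 3 - 1 \left(-4 + 2\right) = 3 - 1 \left(-2\right) = 3 - -2 = 3 + 2 = 5$)
$A{\left(r,C \right)} = 5$
$z{\left(l \right)} = 5 l$
$\left(z{\left(12 \right)} - 150\right) T{\left(-3,2 \left(-4\right) \right)} = \left(5 \cdot 12 - 150\right) \left(- 3 \cdot 2 \left(-4\right)\right) = \left(60 - 150\right) \left(\left(-3\right) \left(-8\right)\right) = \left(-90\right) 24 = -2160$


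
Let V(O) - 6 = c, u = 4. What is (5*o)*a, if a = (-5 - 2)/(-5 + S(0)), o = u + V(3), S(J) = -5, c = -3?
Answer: 49/2 ≈ 24.500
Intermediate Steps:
V(O) = 3 (V(O) = 6 - 3 = 3)
o = 7 (o = 4 + 3 = 7)
a = 7/10 (a = (-5 - 2)/(-5 - 5) = -7/(-10) = -7*(-1/10) = 7/10 ≈ 0.70000)
(5*o)*a = (5*7)*(7/10) = 35*(7/10) = 49/2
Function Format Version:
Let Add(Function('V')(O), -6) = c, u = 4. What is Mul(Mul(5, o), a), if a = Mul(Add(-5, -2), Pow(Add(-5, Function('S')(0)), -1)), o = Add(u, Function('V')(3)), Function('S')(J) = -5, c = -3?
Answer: Rational(49, 2) ≈ 24.500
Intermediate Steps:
Function('V')(O) = 3 (Function('V')(O) = Add(6, -3) = 3)
o = 7 (o = Add(4, 3) = 7)
a = Rational(7, 10) (a = Mul(Add(-5, -2), Pow(Add(-5, -5), -1)) = Mul(-7, Pow(-10, -1)) = Mul(-7, Rational(-1, 10)) = Rational(7, 10) ≈ 0.70000)
Mul(Mul(5, o), a) = Mul(Mul(5, 7), Rational(7, 10)) = Mul(35, Rational(7, 10)) = Rational(49, 2)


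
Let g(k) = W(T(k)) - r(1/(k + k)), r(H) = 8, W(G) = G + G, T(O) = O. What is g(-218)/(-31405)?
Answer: 444/31405 ≈ 0.014138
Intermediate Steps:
W(G) = 2*G
g(k) = -8 + 2*k (g(k) = 2*k - 1*8 = 2*k - 8 = -8 + 2*k)
g(-218)/(-31405) = (-8 + 2*(-218))/(-31405) = (-8 - 436)*(-1/31405) = -444*(-1/31405) = 444/31405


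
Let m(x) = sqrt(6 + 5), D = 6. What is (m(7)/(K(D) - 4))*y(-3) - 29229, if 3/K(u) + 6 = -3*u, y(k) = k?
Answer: -29229 + 8*sqrt(11)/11 ≈ -29227.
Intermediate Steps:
m(x) = sqrt(11)
K(u) = 3/(-6 - 3*u)
(m(7)/(K(D) - 4))*y(-3) - 29229 = (sqrt(11)/(-1/(2 + 6) - 4))*(-3) - 29229 = (sqrt(11)/(-1/8 - 4))*(-3) - 29229 = (sqrt(11)/(-33/8))*(-3) - 29229 = (sqrt(11)*(-8/33))*(-3) - 29229 = -8*sqrt(11)/33*(-3) - 29229 = 8*sqrt(11)/11 - 29229 = -29229 + 8*sqrt(11)/11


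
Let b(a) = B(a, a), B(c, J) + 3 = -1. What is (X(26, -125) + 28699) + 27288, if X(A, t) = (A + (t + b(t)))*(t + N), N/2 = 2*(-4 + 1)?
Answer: 70098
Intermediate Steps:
B(c, J) = -4 (B(c, J) = -3 - 1 = -4)
b(a) = -4
N = -12 (N = 2*(2*(-4 + 1)) = 2*(2*(-3)) = 2*(-6) = -12)
X(A, t) = (-12 + t)*(-4 + A + t) (X(A, t) = (A + (t - 4))*(t - 12) = (A + (-4 + t))*(-12 + t) = (-4 + A + t)*(-12 + t) = (-12 + t)*(-4 + A + t))
(X(26, -125) + 28699) + 27288 = ((48 + (-125)² - 16*(-125) - 12*26 + 26*(-125)) + 28699) + 27288 = ((48 + 15625 + 2000 - 312 - 3250) + 28699) + 27288 = (14111 + 28699) + 27288 = 42810 + 27288 = 70098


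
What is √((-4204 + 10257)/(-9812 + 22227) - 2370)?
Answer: I*√365218225255/12415 ≈ 48.678*I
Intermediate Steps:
√((-4204 + 10257)/(-9812 + 22227) - 2370) = √(6053/12415 - 2370) = √(-29417497/12415) = I*√365218225255/12415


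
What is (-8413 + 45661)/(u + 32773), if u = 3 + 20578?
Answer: 18624/26677 ≈ 0.69813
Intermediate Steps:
u = 20581
(-8413 + 45661)/(u + 32773) = (-8413 + 45661)/(20581 + 32773) = 37248/53354 = 37248*(1/53354) = 18624/26677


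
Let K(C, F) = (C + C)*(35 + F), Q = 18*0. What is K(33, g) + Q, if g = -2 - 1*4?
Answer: 1914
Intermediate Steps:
g = -6 (g = -2 - 4 = -6)
Q = 0
K(C, F) = 2*C*(35 + F) (K(C, F) = (2*C)*(35 + F) = 2*C*(35 + F))
K(33, g) + Q = 2*33*(35 - 6) + 0 = 2*33*29 + 0 = 1914 + 0 = 1914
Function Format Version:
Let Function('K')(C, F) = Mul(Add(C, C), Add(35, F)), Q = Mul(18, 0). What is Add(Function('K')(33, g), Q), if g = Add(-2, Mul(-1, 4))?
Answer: 1914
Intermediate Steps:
g = -6 (g = Add(-2, -4) = -6)
Q = 0
Function('K')(C, F) = Mul(2, C, Add(35, F)) (Function('K')(C, F) = Mul(Mul(2, C), Add(35, F)) = Mul(2, C, Add(35, F)))
Add(Function('K')(33, g), Q) = Add(Mul(2, 33, Add(35, -6)), 0) = Add(Mul(2, 33, 29), 0) = Add(1914, 0) = 1914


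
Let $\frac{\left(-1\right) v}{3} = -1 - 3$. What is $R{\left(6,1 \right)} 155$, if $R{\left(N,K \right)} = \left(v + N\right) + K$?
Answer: $2945$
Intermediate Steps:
$v = 12$ ($v = - 3 \left(-1 - 3\right) = \left(-3\right) \left(-4\right) = 12$)
$R{\left(N,K \right)} = 12 + K + N$ ($R{\left(N,K \right)} = \left(12 + N\right) + K = 12 + K + N$)
$R{\left(6,1 \right)} 155 = \left(12 + 1 + 6\right) 155 = 19 \cdot 155 = 2945$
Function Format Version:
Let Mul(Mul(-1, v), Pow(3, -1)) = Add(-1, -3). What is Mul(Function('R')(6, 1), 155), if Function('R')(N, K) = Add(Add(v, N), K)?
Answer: 2945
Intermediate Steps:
v = 12 (v = Mul(-3, Add(-1, -3)) = Mul(-3, -4) = 12)
Function('R')(N, K) = Add(12, K, N) (Function('R')(N, K) = Add(Add(12, N), K) = Add(12, K, N))
Mul(Function('R')(6, 1), 155) = Mul(Add(12, 1, 6), 155) = Mul(19, 155) = 2945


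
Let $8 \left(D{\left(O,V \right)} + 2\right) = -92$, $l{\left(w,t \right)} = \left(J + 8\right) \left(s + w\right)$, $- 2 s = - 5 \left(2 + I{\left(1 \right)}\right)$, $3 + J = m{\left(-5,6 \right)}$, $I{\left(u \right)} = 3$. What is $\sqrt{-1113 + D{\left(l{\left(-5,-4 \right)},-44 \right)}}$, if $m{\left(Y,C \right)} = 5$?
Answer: $\frac{i \sqrt{4506}}{2} \approx 33.563 i$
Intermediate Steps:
$J = 2$ ($J = -3 + 5 = 2$)
$s = \frac{25}{2}$ ($s = - \frac{\left(-5\right) \left(2 + 3\right)}{2} = - \frac{\left(-5\right) 5}{2} = \left(- \frac{1}{2}\right) \left(-25\right) = \frac{25}{2} \approx 12.5$)
$l{\left(w,t \right)} = 125 + 10 w$ ($l{\left(w,t \right)} = \left(2 + 8\right) \left(\frac{25}{2} + w\right) = 10 \left(\frac{25}{2} + w\right) = 125 + 10 w$)
$D{\left(O,V \right)} = - \frac{27}{2}$ ($D{\left(O,V \right)} = -2 + \frac{1}{8} \left(-92\right) = -2 - \frac{23}{2} = - \frac{27}{2}$)
$\sqrt{-1113 + D{\left(l{\left(-5,-4 \right)},-44 \right)}} = \sqrt{-1113 - \frac{27}{2}} = \sqrt{- \frac{2253}{2}} = \frac{i \sqrt{4506}}{2}$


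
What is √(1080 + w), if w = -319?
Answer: √761 ≈ 27.586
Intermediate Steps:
√(1080 + w) = √(1080 - 319) = √761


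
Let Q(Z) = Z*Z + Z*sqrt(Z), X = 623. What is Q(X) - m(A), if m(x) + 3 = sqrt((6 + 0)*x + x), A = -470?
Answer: 388132 + 623*sqrt(623) - I*sqrt(3290) ≈ 4.0368e+5 - 57.359*I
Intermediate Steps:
m(x) = -3 + sqrt(7)*sqrt(x) (m(x) = -3 + sqrt((6 + 0)*x + x) = -3 + sqrt(6*x + x) = -3 + sqrt(7*x) = -3 + sqrt(7)*sqrt(x))
Q(Z) = Z**2 + Z**(3/2)
Q(X) - m(A) = (623**2 + 623**(3/2)) - (-3 + sqrt(7)*sqrt(-470)) = (388129 + 623*sqrt(623)) - (-3 + sqrt(7)*(I*sqrt(470))) = (388129 + 623*sqrt(623)) - (-3 + I*sqrt(3290)) = (388129 + 623*sqrt(623)) + (3 - I*sqrt(3290)) = 388132 + 623*sqrt(623) - I*sqrt(3290)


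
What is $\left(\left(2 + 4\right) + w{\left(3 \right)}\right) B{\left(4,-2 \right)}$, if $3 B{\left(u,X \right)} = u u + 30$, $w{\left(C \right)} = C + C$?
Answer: $184$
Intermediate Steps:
$w{\left(C \right)} = 2 C$
$B{\left(u,X \right)} = 10 + \frac{u^{2}}{3}$ ($B{\left(u,X \right)} = \frac{u u + 30}{3} = \frac{u^{2} + 30}{3} = \frac{30 + u^{2}}{3} = 10 + \frac{u^{2}}{3}$)
$\left(\left(2 + 4\right) + w{\left(3 \right)}\right) B{\left(4,-2 \right)} = \left(\left(2 + 4\right) + 2 \cdot 3\right) \left(10 + \frac{4^{2}}{3}\right) = \left(6 + 6\right) \left(10 + \frac{1}{3} \cdot 16\right) = 12 \left(10 + \frac{16}{3}\right) = 12 \cdot \frac{46}{3} = 184$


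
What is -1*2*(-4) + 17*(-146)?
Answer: -2474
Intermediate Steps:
-1*2*(-4) + 17*(-146) = -2*(-4) - 2482 = 8 - 2482 = -2474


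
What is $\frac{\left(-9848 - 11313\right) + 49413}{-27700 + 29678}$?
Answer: $\frac{14126}{989} \approx 14.283$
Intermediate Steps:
$\frac{\left(-9848 - 11313\right) + 49413}{-27700 + 29678} = \frac{\left(-9848 - 11313\right) + 49413}{1978} = \left(-21161 + 49413\right) \frac{1}{1978} = 28252 \cdot \frac{1}{1978} = \frac{14126}{989}$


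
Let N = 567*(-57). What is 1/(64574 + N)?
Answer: 1/32255 ≈ 3.1003e-5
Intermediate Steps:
N = -32319
1/(64574 + N) = 1/(64574 - 32319) = 1/32255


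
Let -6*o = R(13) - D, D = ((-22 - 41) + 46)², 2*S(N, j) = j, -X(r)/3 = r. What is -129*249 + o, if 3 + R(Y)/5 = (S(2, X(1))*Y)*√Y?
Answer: -96211/3 + 65*√13/4 ≈ -32012.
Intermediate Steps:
X(r) = -3*r
S(N, j) = j/2
D = 289 (D = (-63 + 46)² = (-17)² = 289)
R(Y) = -15 - 15*Y^(3/2)/2 (R(Y) = -15 + 5*((((-3*1)/2)*Y)*√Y) = -15 + 5*((((½)*(-3))*Y)*√Y) = -15 + 5*((-3*Y/2)*√Y) = -15 + 5*(-3*Y^(3/2)/2) = -15 - 15*Y^(3/2)/2)
o = 152/3 + 65*√13/4 (o = -((-15 - 195*√13/2) - 1*289)/6 = -((-15 - 195*√13/2) - 289)/6 = -(-304 - 195*√13/2)/6 = 152/3 + 65*√13/4 ≈ 109.26)
-129*249 + o = -129*249 + (152/3 + 65*√13/4) = -32121 + (152/3 + 65*√13/4) = -96211/3 + 65*√13/4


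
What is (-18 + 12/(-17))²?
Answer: 101124/289 ≈ 349.91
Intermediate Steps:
(-18 + 12/(-17))² = (-18 + 12*(-1/17))² = (-18 - 12/17)² = (-318/17)² = 101124/289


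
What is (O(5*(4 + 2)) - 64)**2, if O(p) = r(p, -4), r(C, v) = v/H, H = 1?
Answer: 4624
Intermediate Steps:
r(C, v) = v (r(C, v) = v/1 = v*1 = v)
O(p) = -4
(O(5*(4 + 2)) - 64)**2 = (-4 - 64)**2 = (-68)**2 = 4624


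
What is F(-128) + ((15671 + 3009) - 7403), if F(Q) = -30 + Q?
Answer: 11119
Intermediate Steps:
F(-128) + ((15671 + 3009) - 7403) = (-30 - 128) + ((15671 + 3009) - 7403) = -158 + (18680 - 7403) = -158 + 11277 = 11119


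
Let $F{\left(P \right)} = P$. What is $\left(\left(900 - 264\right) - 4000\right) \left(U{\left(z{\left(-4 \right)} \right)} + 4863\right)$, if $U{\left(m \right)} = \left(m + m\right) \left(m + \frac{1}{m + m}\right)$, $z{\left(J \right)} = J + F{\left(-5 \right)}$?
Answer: $-16907464$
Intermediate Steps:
$z{\left(J \right)} = -5 + J$ ($z{\left(J \right)} = J - 5 = -5 + J$)
$U{\left(m \right)} = 2 m \left(m + \frac{1}{2 m}\right)$
$\left(\left(900 - 264\right) - 4000\right) \left(U{\left(z{\left(-4 \right)} \right)} + 4863\right) = \left(\left(900 - 264\right) - 4000\right) \left(\left(1 + 2 \left(-5 - 4\right)^{2}\right) + 4863\right) = \left(\left(900 - 264\right) - 4000\right) \left(\left(1 + 2 \left(-9\right)^{2}\right) + 4863\right) = \left(636 - 4000\right) \left(\left(1 + 2 \cdot 81\right) + 4863\right) = - 3364 \left(\left(1 + 162\right) + 4863\right) = - 3364 \left(163 + 4863\right) = \left(-3364\right) 5026 = -16907464$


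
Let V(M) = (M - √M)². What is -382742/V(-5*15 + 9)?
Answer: -382742/(66 + I*√66)² ≈ -83.97 + 20.99*I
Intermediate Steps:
-382742/V(-5*15 + 9) = -382742/(√(-5*15 + 9) - (-5*15 + 9))² = -382742/(√(-75 + 9) - (-75 + 9))² = -382742/(√(-66) - 1*(-66))² = -382742/(I*√66 + 66)² = -382742/(66 + I*√66)²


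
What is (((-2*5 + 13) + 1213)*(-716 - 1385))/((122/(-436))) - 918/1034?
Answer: 287943064097/31537 ≈ 9.1303e+6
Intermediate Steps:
(((-2*5 + 13) + 1213)*(-716 - 1385))/((122/(-436))) - 918/1034 = (((-10 + 13) + 1213)*(-2101))/((122*(-1/436))) - 918*1/1034 = ((3 + 1213)*(-2101))/(-61/218) - 459/517 = (1216*(-2101))*(-218/61) - 459/517 = -2554816*(-218/61) - 459/517 = 556949888/61 - 459/517 = 287943064097/31537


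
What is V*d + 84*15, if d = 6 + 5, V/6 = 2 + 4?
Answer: 1656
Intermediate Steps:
V = 36 (V = 6*(2 + 4) = 6*6 = 36)
d = 11
V*d + 84*15 = 36*11 + 84*15 = 396 + 1260 = 1656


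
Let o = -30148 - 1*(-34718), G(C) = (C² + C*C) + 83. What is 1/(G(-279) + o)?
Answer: 1/160335 ≈ 6.2369e-6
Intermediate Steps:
G(C) = 83 + 2*C² (G(C) = (C² + C²) + 83 = 2*C² + 83 = 83 + 2*C²)
o = 4570 (o = -30148 + 34718 = 4570)
1/(G(-279) + o) = 1/((83 + 2*(-279)²) + 4570) = 1/((83 + 2*77841) + 4570) = 1/((83 + 155682) + 4570) = 1/(155765 + 4570) = 1/160335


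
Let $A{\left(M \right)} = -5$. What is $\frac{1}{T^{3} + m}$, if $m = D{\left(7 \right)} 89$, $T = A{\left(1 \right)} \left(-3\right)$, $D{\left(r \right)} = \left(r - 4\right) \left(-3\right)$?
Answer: $\frac{1}{2574} \approx 0.0003885$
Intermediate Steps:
$D{\left(r \right)} = 12 - 3 r$ ($D{\left(r \right)} = \left(-4 + r\right) \left(-3\right) = 12 - 3 r$)
$T = 15$ ($T = \left(-5\right) \left(-3\right) = 15$)
$m = -801$ ($m = \left(12 - 21\right) 89 = \left(-9\right) 89 = -801$)
$\frac{1}{T^{3} + m} = \frac{1}{15^{3} - 801} = \frac{1}{3375 - 801} = \frac{1}{2574}$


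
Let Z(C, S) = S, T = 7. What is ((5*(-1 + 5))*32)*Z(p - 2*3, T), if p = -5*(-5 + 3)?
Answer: 4480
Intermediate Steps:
p = 10 (p = -5*(-2) = 10)
((5*(-1 + 5))*32)*Z(p - 2*3, T) = ((5*(-1 + 5))*32)*7 = ((5*4)*32)*7 = (20*32)*7 = 640*7 = 4480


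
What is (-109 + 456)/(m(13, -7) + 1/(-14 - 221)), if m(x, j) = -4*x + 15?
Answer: -81545/8696 ≈ -9.3773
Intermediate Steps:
m(x, j) = 15 - 4*x
(-109 + 456)/(m(13, -7) + 1/(-14 - 221)) = (-109 + 456)/((15 - 4*13) + 1/(-14 - 221)) = 347/((15 - 52) + 1/(-235)) = 347/(-37 - 1/235) = 347/(-8696/235) = 347*(-235/8696) = -81545/8696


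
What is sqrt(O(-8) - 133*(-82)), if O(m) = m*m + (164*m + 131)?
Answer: sqrt(9789) ≈ 98.939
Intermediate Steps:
O(m) = 131 + m**2 + 164*m (O(m) = m**2 + (131 + 164*m) = 131 + m**2 + 164*m)
sqrt(O(-8) - 133*(-82)) = sqrt((131 + (-8)**2 + 164*(-8)) - 133*(-82)) = sqrt((131 + 64 - 1312) + 10906) = sqrt(-1117 + 10906) = sqrt(9789)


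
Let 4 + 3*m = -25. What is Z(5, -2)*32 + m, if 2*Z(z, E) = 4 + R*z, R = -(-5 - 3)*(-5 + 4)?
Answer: -1757/3 ≈ -585.67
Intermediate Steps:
m = -29/3 (m = -4/3 + (1/3)*(-25) = -4/3 - 25/3 = -29/3 ≈ -9.6667)
R = -8 (R = -(-8)*(-1) = -1*8 = -8)
Z(z, E) = 2 - 4*z (Z(z, E) = (4 - 8*z)/2 = 2 - 4*z)
Z(5, -2)*32 + m = (2 - 4*5)*32 - 29/3 = (2 - 20)*32 - 29/3 = -18*32 - 29/3 = -576 - 29/3 = -1757/3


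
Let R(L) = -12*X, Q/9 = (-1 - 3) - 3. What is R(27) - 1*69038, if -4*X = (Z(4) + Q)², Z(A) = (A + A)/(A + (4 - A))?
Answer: -57875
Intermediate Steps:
Q = -63 (Q = 9*((-1 - 3) - 3) = 9*(-4 - 3) = 9*(-7) = -63)
Z(A) = A/2 (Z(A) = (2*A)/4 = (2*A)*(¼) = A/2)
X = -3721/4 (X = -((½)*4 - 63)²/4 = -(2 - 63)²/4 = -¼*(-61)² = -¼*3721 = -3721/4 ≈ -930.25)
R(L) = 11163 (R(L) = -12*(-3721/4) = 11163)
R(27) - 1*69038 = 11163 - 1*69038 = 11163 - 69038 = -57875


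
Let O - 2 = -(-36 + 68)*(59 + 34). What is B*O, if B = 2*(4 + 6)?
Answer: -59480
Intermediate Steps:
B = 20 (B = 2*10 = 20)
O = -2974 (O = 2 - (-36 + 68)*(59 + 34) = 2 - 32*93 = 2 - 1*2976 = 2 - 2976 = -2974)
B*O = 20*(-2974) = -59480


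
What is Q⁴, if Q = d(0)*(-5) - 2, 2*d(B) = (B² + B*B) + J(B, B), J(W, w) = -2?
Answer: 81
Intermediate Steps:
d(B) = -1 + B² (d(B) = ((B² + B*B) - 2)/2 = ((B² + B²) - 2)/2 = (2*B² - 2)/2 = (-2 + 2*B²)/2 = -1 + B²)
Q = 3 (Q = (-1 + 0²)*(-5) - 2 = (-1 + 0)*(-5) - 2 = -1*(-5) - 2 = 5 - 2 = 3)
Q⁴ = 3⁴ = 81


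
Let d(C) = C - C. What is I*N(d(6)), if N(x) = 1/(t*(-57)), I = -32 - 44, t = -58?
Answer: -2/87 ≈ -0.022988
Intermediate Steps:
d(C) = 0
I = -76
N(x) = 1/3306 (N(x) = 1/(-58*(-57)) = -1/58*(-1/57) = 1/3306)
I*N(d(6)) = -76*1/3306 = -2/87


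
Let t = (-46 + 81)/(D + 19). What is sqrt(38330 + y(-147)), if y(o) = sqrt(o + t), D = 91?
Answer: sqrt(18551720 + 22*I*sqrt(70994))/22 ≈ 195.78 + 0.030931*I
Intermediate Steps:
t = 7/22 (t = (-46 + 81)/(91 + 19) = 35/110 = 35*(1/110) = 7/22 ≈ 0.31818)
y(o) = sqrt(7/22 + o) (y(o) = sqrt(o + 7/22) = sqrt(7/22 + o))
sqrt(38330 + y(-147)) = sqrt(38330 + sqrt(154 + 484*(-147))/22) = sqrt(38330 + sqrt(154 - 71148)/22) = sqrt(38330 + sqrt(-70994)/22) = sqrt(38330 + (I*sqrt(70994))/22) = sqrt(38330 + I*sqrt(70994)/22)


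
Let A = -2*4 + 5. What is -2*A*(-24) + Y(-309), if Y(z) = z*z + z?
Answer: 95028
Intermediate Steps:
Y(z) = z + z² (Y(z) = z² + z = z + z²)
A = -3 (A = -8 + 5 = -3)
-2*A*(-24) + Y(-309) = -2*(-3)*(-24) - 309*(1 - 309) = 6*(-24) - 309*(-308) = -144 + 95172 = 95028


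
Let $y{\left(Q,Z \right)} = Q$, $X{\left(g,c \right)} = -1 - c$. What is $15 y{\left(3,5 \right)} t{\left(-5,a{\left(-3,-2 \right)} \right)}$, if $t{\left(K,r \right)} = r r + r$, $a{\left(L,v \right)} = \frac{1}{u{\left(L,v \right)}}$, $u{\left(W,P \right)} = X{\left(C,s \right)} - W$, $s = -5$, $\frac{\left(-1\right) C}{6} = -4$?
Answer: $\frac{360}{49} \approx 7.3469$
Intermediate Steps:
$C = 24$ ($C = \left(-6\right) \left(-4\right) = 24$)
$u{\left(W,P \right)} = 4 - W$ ($u{\left(W,P \right)} = \left(-1 - -5\right) - W = \left(-1 + 5\right) - W = 4 - W$)
$a{\left(L,v \right)} = \frac{1}{4 - L}$
$t{\left(K,r \right)} = r + r^{2}$ ($t{\left(K,r \right)} = r^{2} + r = r + r^{2}$)
$15 y{\left(3,5 \right)} t{\left(-5,a{\left(-3,-2 \right)} \right)} = 15 \cdot 3 - \frac{1}{-4 - 3} \left(1 - \frac{1}{-4 - 3}\right) = 45 - \frac{1}{-7} \left(1 - \frac{1}{-7}\right) = 45 \left(-1\right) \left(- \frac{1}{7}\right) \left(1 - - \frac{1}{7}\right) = 45 \frac{1 + \frac{1}{7}}{7} = 45 \cdot \frac{1}{7} \cdot \frac{8}{7} = 45 \cdot \frac{8}{49} = \frac{360}{49}$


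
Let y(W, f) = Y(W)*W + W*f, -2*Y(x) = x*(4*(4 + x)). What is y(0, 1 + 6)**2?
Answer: 0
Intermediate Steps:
Y(x) = -x*(16 + 4*x)/2 (Y(x) = -x*4*(4 + x)/2 = -x*(16 + 4*x)/2)
y(W, f) = W*f - 2*W**2*(4 + W) (y(W, f) = (-2*W*(4 + W))*W + W*f = -2*W**2*(4 + W) + W*f = W*f - 2*W**2*(4 + W))
y(0, 1 + 6)**2 = (-1*0*(-(1 + 6) + 2*0*(4 + 0)))**2 = (-1*0*(-1*7 + 2*0*4))**2 = (-1*0*(-7 + 0))**2 = (-1*0*(-7))**2 = 0**2 = 0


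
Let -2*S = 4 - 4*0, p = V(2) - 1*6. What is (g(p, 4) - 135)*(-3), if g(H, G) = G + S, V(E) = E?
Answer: 399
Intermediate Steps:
p = -4 (p = 2 - 1*6 = 2 - 6 = -4)
S = -2 (S = -(4 - 4*0)/2 = -(4 + 0)/2 = -½*4 = -2)
g(H, G) = -2 + G (g(H, G) = G - 2 = -2 + G)
(g(p, 4) - 135)*(-3) = ((-2 + 4) - 135)*(-3) = (2 - 135)*(-3) = -133*(-3) = 399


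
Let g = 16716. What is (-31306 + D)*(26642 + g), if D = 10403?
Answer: -906312274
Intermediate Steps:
(-31306 + D)*(26642 + g) = (-31306 + 10403)*(26642 + 16716) = -20903*43358 = -906312274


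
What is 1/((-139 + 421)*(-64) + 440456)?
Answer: 1/422408 ≈ 2.3674e-6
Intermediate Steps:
1/((-139 + 421)*(-64) + 440456) = 1/(282*(-64) + 440456) = 1/(-18048 + 440456) = 1/422408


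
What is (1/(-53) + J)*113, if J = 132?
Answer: 790435/53 ≈ 14914.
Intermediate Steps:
(1/(-53) + J)*113 = (1/(-53) + 132)*113 = (-1/53 + 132)*113 = (6995/53)*113 = 790435/53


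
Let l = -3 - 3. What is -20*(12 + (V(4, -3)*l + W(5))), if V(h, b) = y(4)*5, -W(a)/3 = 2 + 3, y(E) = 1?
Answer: 660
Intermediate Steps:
l = -6
W(a) = -15 (W(a) = -3*(2 + 3) = -3*5 = -15)
V(h, b) = 5 (V(h, b) = 1*5 = 5)
-20*(12 + (V(4, -3)*l + W(5))) = -20*(12 + (5*(-6) - 15)) = -20*(12 + (-30 - 15)) = -20*(12 - 45) = -20*(-33) = 660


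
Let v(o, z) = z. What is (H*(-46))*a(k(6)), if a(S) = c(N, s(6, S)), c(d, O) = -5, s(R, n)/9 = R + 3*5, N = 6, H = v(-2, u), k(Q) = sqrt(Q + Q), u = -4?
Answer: -920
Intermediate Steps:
k(Q) = sqrt(2)*sqrt(Q) (k(Q) = sqrt(2*Q) = sqrt(2)*sqrt(Q))
H = -4
s(R, n) = 135 + 9*R (s(R, n) = 9*(R + 3*5) = 9*(R + 15) = 9*(15 + R) = 135 + 9*R)
a(S) = -5
(H*(-46))*a(k(6)) = -4*(-46)*(-5) = 184*(-5) = -920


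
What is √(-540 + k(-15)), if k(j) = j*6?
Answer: 3*I*√70 ≈ 25.1*I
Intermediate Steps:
k(j) = 6*j
√(-540 + k(-15)) = √(-540 + 6*(-15)) = √(-540 - 90) = √(-630) = 3*I*√70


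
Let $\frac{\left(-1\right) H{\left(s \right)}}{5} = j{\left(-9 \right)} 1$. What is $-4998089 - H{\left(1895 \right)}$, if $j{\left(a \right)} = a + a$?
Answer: $-4998179$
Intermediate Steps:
$j{\left(a \right)} = 2 a$
$H{\left(s \right)} = 90$ ($H{\left(s \right)} = - 5 \cdot 2 \left(-9\right) 1 = - 5 \left(\left(-18\right) 1\right) = \left(-5\right) \left(-18\right) = 90$)
$-4998089 - H{\left(1895 \right)} = -4998089 - 90 = -4998179$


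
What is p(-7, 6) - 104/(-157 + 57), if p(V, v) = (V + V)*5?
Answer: -1724/25 ≈ -68.960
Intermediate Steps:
p(V, v) = 10*V (p(V, v) = (2*V)*5 = 10*V)
p(-7, 6) - 104/(-157 + 57) = 10*(-7) - 104/(-157 + 57) = -70 - 104/(-100) = -70 - 104*(-1/100) = -70 + 26/25 = -1724/25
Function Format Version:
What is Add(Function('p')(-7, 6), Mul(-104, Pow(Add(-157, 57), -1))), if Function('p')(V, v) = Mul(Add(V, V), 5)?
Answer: Rational(-1724, 25) ≈ -68.960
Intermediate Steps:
Function('p')(V, v) = Mul(10, V) (Function('p')(V, v) = Mul(Mul(2, V), 5) = Mul(10, V))
Add(Function('p')(-7, 6), Mul(-104, Pow(Add(-157, 57), -1))) = Add(Mul(10, -7), Mul(-104, Pow(Add(-157, 57), -1))) = Add(-70, Mul(-104, Pow(-100, -1))) = Add(-70, Mul(-104, Rational(-1, 100))) = Add(-70, Rational(26, 25)) = Rational(-1724, 25)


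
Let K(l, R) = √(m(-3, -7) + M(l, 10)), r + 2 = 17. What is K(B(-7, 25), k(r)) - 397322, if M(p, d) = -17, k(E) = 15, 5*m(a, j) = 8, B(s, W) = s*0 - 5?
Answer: -397322 + I*√385/5 ≈ -3.9732e+5 + 3.9243*I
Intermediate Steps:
r = 15 (r = -2 + 17 = 15)
B(s, W) = -5 (B(s, W) = 0 - 5 = -5)
m(a, j) = 8/5 (m(a, j) = (⅕)*8 = 8/5)
K(l, R) = I*√385/5 (K(l, R) = √(8/5 - 17) = √(-77/5) = I*√385/5)
K(B(-7, 25), k(r)) - 397322 = I*√385/5 - 397322 = -397322 + I*√385/5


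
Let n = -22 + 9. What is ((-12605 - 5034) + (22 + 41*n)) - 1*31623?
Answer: -49773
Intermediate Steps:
n = -13
((-12605 - 5034) + (22 + 41*n)) - 1*31623 = ((-12605 - 5034) + (22 + 41*(-13))) - 1*31623 = (-17639 + (22 - 533)) - 31623 = (-17639 - 511) - 31623 = -18150 - 31623 = -49773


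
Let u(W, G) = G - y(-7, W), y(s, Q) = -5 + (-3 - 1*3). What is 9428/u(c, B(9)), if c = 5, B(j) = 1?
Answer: 2357/3 ≈ 785.67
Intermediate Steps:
y(s, Q) = -11 (y(s, Q) = -5 + (-3 - 3) = -5 - 6 = -11)
u(W, G) = 11 + G (u(W, G) = G - 1*(-11) = G + 11 = 11 + G)
9428/u(c, B(9)) = 9428/(11 + 1) = 9428/12 = 9428*(1/12) = 2357/3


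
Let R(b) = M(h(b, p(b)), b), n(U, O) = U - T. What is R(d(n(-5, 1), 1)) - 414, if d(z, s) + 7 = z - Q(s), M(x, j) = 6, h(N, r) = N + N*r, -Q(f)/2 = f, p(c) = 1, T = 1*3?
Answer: -408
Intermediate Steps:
T = 3
Q(f) = -2*f
n(U, O) = -3 + U (n(U, O) = U - 1*3 = U - 3 = -3 + U)
d(z, s) = -7 + z + 2*s (d(z, s) = -7 + (z - (-2)*s) = -7 + (z + 2*s) = -7 + z + 2*s)
R(b) = 6
R(d(n(-5, 1), 1)) - 414 = 6 - 414 = -408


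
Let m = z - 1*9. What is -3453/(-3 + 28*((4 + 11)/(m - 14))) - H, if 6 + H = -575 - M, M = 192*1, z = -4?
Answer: 160168/167 ≈ 959.09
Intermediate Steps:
M = 192
m = -13 (m = -4 - 1*9 = -4 - 9 = -13)
H = -773 (H = -6 + (-575 - 1*192) = -6 + (-575 - 192) = -6 - 767 = -773)
-3453/(-3 + 28*((4 + 11)/(m - 14))) - H = -3453/(-3 + 28*((4 + 11)/(-13 - 14))) - 1*(-773) = -3453/(-3 + 28*(15/(-27))) + 773 = -3453/(-3 + 28*(15*(-1/27))) + 773 = -3453/(-3 + 28*(-5/9)) + 773 = -3453/(-3 - 140/9) + 773 = -3453/(-167/9) + 773 = -3453*(-9/167) + 773 = 31077/167 + 773 = 160168/167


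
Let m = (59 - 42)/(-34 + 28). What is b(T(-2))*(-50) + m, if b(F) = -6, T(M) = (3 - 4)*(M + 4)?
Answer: 1783/6 ≈ 297.17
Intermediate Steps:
T(M) = -4 - M (T(M) = -(4 + M) = -4 - M)
m = -17/6 (m = 17/(-6) = 17*(-⅙) = -17/6 ≈ -2.8333)
b(T(-2))*(-50) + m = -6*(-50) - 17/6 = 300 - 17/6 = 1783/6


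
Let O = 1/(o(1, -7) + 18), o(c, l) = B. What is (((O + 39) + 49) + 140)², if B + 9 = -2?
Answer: 2550409/49 ≈ 52049.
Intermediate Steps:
B = -11 (B = -9 - 2 = -11)
o(c, l) = -11
O = ⅐ (O = 1/(-11 + 18) = 1/7 = ⅐ ≈ 0.14286)
(((O + 39) + 49) + 140)² = (((⅐ + 39) + 49) + 140)² = ((274/7 + 49) + 140)² = (617/7 + 140)² = (1597/7)² = 2550409/49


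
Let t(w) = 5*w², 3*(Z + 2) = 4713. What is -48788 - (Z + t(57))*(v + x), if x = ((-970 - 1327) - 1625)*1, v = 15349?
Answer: -203609366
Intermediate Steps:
Z = 1569 (Z = -2 + (⅓)*4713 = -2 + 1571 = 1569)
x = -3922 (x = (-2297 - 1625)*1 = -3922*1 = -3922)
-48788 - (Z + t(57))*(v + x) = -48788 - (1569 + 5*57²)*(15349 - 3922) = -48788 - (1569 + 5*3249)*11427 = -48788 - (1569 + 16245)*11427 = -48788 - 17814*11427 = -48788 - 1*203560578 = -48788 - 203560578 = -203609366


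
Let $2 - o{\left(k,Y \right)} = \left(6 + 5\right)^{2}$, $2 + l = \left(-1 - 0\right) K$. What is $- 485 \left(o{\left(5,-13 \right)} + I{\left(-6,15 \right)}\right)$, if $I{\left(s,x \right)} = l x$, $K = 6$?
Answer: $115915$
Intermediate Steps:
$l = -8$ ($l = -2 + \left(-1 - 0\right) 6 = -2 + \left(-1 + 0\right) 6 = -2 - 6 = -8$)
$I{\left(s,x \right)} = - 8 x$
$o{\left(k,Y \right)} = -119$ ($o{\left(k,Y \right)} = 2 - \left(6 + 5\right)^{2} = 2 - 11^{2} = 2 - 121 = -119$)
$- 485 \left(o{\left(5,-13 \right)} + I{\left(-6,15 \right)}\right) = - 485 \left(-119 - 120\right) = \left(-485\right) \left(-239\right) = 115915$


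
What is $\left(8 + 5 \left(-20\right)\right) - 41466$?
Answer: $-41558$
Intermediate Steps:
$\left(8 + 5 \left(-20\right)\right) - 41466 = \left(8 - 100\right) - 41466 = -92 - 41466 = -41558$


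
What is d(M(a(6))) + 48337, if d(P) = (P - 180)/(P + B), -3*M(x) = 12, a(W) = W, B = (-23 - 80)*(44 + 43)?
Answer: 433341389/8965 ≈ 48337.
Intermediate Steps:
B = -8961 (B = -103*87 = -8961)
M(x) = -4 (M(x) = -⅓*12 = -4)
d(P) = (-180 + P)/(-8961 + P) (d(P) = (P - 180)/(P - 8961) = (-180 + P)/(-8961 + P))
d(M(a(6))) + 48337 = (-180 - 4)/(-8961 - 4) + 48337 = -184/(-8965) + 48337 = -1/8965*(-184) + 48337 = 184/8965 + 48337 = 433341389/8965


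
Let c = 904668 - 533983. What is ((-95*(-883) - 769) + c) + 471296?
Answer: 925097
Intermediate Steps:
c = 370685
((-95*(-883) - 769) + c) + 471296 = ((-95*(-883) - 769) + 370685) + 471296 = ((83885 - 769) + 370685) + 471296 = (83116 + 370685) + 471296 = 453801 + 471296 = 925097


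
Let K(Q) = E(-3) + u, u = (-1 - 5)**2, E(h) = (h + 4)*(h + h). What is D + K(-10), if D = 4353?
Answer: 4383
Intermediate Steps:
E(h) = 2*h*(4 + h) (E(h) = (4 + h)*(2*h) = 2*h*(4 + h))
u = 36 (u = (-6)**2 = 36)
K(Q) = 30 (K(Q) = 2*(-3)*(4 - 3) + 36 = 2*(-3)*1 + 36 = -6 + 36 = 30)
D + K(-10) = 4353 + 30 = 4383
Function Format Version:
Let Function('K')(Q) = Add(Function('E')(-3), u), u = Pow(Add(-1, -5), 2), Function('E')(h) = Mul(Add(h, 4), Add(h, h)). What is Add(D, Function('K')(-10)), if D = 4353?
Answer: 4383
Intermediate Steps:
Function('E')(h) = Mul(2, h, Add(4, h)) (Function('E')(h) = Mul(Add(4, h), Mul(2, h)) = Mul(2, h, Add(4, h)))
u = 36 (u = Pow(-6, 2) = 36)
Function('K')(Q) = 30 (Function('K')(Q) = Add(Mul(2, -3, Add(4, -3)), 36) = Add(Mul(2, -3, 1), 36) = Add(-6, 36) = 30)
Add(D, Function('K')(-10)) = Add(4353, 30) = 4383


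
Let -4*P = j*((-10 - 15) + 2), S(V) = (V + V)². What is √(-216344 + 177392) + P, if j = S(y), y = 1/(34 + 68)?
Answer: 23/10404 + 6*I*√1082 ≈ 0.0022107 + 197.36*I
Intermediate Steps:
y = 1/102 ≈ 0.0098039
S(V) = 4*V² (S(V) = (2*V)² = 4*V²)
j = 1/2601 (j = 4*(1/102)² = 4*(1/10404) = 1/2601 ≈ 0.00038447)
P = 23/10404 (P = -((-10 - 15) + 2)/10404 = -(-25 + 2)/10404 = -(-23)/10404 = -¼*(-23/2601) = 23/10404 ≈ 0.0022107)
√(-216344 + 177392) + P = √(-216344 + 177392) + 23/10404 = √(-38952) + 23/10404 = 6*I*√1082 + 23/10404 = 23/10404 + 6*I*√1082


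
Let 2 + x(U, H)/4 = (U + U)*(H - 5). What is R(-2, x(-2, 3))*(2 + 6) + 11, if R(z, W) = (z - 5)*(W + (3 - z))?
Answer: -1613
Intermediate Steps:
x(U, H) = -8 + 8*U*(-5 + H) (x(U, H) = -8 + 4*((U + U)*(H - 5)) = -8 + 4*((2*U)*(-5 + H)) = -8 + 4*(2*U*(-5 + H)) = -8 + 8*U*(-5 + H))
R(z, W) = (-5 + z)*(3 + W - z)
R(-2, x(-2, 3))*(2 + 6) + 11 = (-15 - 1*(-2)**2 - 5*(-8 - 40*(-2) + 8*3*(-2)) + 8*(-2) + (-8 - 40*(-2) + 8*3*(-2))*(-2))*(2 + 6) + 11 = (-15 - 1*4 - 5*(-8 + 80 - 48) - 16 + (-8 + 80 - 48)*(-2))*8 + 11 = (-15 - 4 - 5*24 - 16 + 24*(-2))*8 + 11 = (-15 - 4 - 120 - 16 - 48)*8 + 11 = -203*8 + 11 = -1624 + 11 = -1613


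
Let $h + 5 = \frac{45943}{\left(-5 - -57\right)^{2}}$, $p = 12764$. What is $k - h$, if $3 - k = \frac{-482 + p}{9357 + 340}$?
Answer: $- \frac{268954295}{26220688} \approx -10.257$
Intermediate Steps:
$h = \frac{32423}{2704}$ ($h = -5 + \frac{45943}{\left(-5 - -57\right)^{2}} = -5 + \frac{45943}{\left(-5 + 57\right)^{2}} = -5 + \frac{45943}{52^{2}} = -5 + \frac{45943}{2704} = \frac{32423}{2704} \approx 11.991$)
$k = \frac{16809}{9697}$ ($k = 3 - \frac{-482 + 12764}{9357 + 340} = 3 - \frac{12282}{9697} = \frac{16809}{9697} \approx 1.7334$)
$k - h = \frac{16809}{9697} - \frac{32423}{2704} = - \frac{268954295}{26220688}$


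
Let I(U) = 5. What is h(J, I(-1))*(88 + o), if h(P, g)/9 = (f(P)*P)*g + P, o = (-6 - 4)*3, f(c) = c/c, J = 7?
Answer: 21924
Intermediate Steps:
f(c) = 1
o = -30 (o = -10*3 = -30)
h(P, g) = 9*P + 9*P*g (h(P, g) = 9*((1*P)*g + P) = 9*(P*g + P) = 9*(P + P*g) = 9*P + 9*P*g)
h(J, I(-1))*(88 + o) = (9*7*(1 + 5))*(88 - 30) = (9*7*6)*58 = 378*58 = 21924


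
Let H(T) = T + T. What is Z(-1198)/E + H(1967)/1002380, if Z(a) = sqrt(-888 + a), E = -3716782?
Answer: 1967/501190 - I*sqrt(2086)/3716782 ≈ 0.0039247 - 1.2288e-5*I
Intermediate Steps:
H(T) = 2*T
Z(-1198)/E + H(1967)/1002380 = sqrt(-888 - 1198)/(-3716782) + (2*1967)/1002380 = sqrt(-2086)*(-1/3716782) + 3934*(1/1002380) = (I*sqrt(2086))*(-1/3716782) + 1967/501190 = -I*sqrt(2086)/3716782 + 1967/501190 = 1967/501190 - I*sqrt(2086)/3716782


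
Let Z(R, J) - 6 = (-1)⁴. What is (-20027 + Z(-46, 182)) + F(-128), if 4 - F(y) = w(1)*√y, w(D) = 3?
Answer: -20016 - 24*I*√2 ≈ -20016.0 - 33.941*I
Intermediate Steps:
Z(R, J) = 7 (Z(R, J) = 6 + (-1)⁴ = 6 + 1 = 7)
F(y) = 4 - 3*√y
(-20027 + Z(-46, 182)) + F(-128) = (-20027 + 7) + (4 - 24*I*√2) = -20020 + (4 - 24*I*√2) = -20016 - 24*I*√2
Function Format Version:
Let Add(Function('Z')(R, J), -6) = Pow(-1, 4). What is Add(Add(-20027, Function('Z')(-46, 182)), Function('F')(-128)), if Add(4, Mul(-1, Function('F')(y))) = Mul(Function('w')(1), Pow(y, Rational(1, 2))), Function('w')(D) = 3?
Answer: Add(-20016, Mul(-24, I, Pow(2, Rational(1, 2)))) ≈ Add(-20016., Mul(-33.941, I))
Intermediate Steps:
Function('Z')(R, J) = 7 (Function('Z')(R, J) = Add(6, Pow(-1, 4)) = Add(6, 1) = 7)
Function('F')(y) = Add(4, Mul(-3, Pow(y, Rational(1, 2)))) (Function('F')(y) = Add(4, Mul(-1, Mul(3, Pow(y, Rational(1, 2))))) = Add(4, Mul(-3, Pow(y, Rational(1, 2)))))
Add(Add(-20027, Function('Z')(-46, 182)), Function('F')(-128)) = Add(Add(-20027, 7), Add(4, Mul(-3, Pow(-128, Rational(1, 2))))) = Add(-20020, Add(4, Mul(-3, Mul(8, I, Pow(2, Rational(1, 2)))))) = Add(-20020, Add(4, Mul(-24, I, Pow(2, Rational(1, 2))))) = Add(-20016, Mul(-24, I, Pow(2, Rational(1, 2))))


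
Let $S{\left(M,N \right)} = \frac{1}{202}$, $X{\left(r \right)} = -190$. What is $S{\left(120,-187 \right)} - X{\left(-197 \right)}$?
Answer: $\frac{38381}{202} \approx 190.0$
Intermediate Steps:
$S{\left(M,N \right)} = \frac{1}{202}$
$S{\left(120,-187 \right)} - X{\left(-197 \right)} = \frac{1}{202} - -190 = \frac{1}{202} + 190 = \frac{38381}{202}$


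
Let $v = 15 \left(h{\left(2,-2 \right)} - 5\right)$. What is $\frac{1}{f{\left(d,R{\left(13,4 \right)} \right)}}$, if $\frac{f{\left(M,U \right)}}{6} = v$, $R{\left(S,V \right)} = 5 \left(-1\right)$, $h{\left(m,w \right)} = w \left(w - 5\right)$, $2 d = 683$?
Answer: $\frac{1}{810} \approx 0.0012346$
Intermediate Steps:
$d = \frac{683}{2}$ ($d = \frac{1}{2} \cdot 683 = \frac{683}{2} \approx 341.5$)
$h{\left(m,w \right)} = w \left(-5 + w\right)$
$R{\left(S,V \right)} = -5$
$v = 135$ ($v = 15 \left(- 2 \left(-5 - 2\right) - 5\right) = 15 \left(\left(-2\right) \left(-7\right) - 5\right) = 15 \left(14 - 5\right) = 15 \cdot 9 = 135$)
$f{\left(M,U \right)} = 810$ ($f{\left(M,U \right)} = 6 \cdot 135 = 810$)
$\frac{1}{f{\left(d,R{\left(13,4 \right)} \right)}} = \frac{1}{810}$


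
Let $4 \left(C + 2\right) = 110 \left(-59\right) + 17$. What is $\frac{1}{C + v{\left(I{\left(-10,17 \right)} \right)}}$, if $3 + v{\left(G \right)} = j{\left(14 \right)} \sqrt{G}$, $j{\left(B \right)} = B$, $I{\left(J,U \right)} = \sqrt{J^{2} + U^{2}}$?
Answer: $- \frac{1094954820628}{1777381586965457} - \frac{9443626976 \sqrt[4]{389}}{1777381586965457} - \frac{81448192 \sqrt{389}}{1777381586965457} - \frac{702464 \cdot 389^{\frac{3}{4}}}{1777381586965457} \approx -0.00064058$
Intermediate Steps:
$C = - \frac{6481}{4}$ ($C = -2 + \frac{110 \left(-59\right) + 17}{4} = -2 + \frac{-6490 + 17}{4} = -2 + \frac{1}{4} \left(-6473\right) = -2 - \frac{6473}{4} = - \frac{6481}{4} \approx -1620.3$)
$v{\left(G \right)} = -3 + 14 \sqrt{G}$
$\frac{1}{C + v{\left(I{\left(-10,17 \right)} \right)}} = \frac{1}{- \frac{6481}{4} - \left(3 - 14 \sqrt{\sqrt{\left(-10\right)^{2} + 17^{2}}}\right)} = \frac{1}{- \frac{6481}{4} - \left(3 - 14 \sqrt{\sqrt{100 + 289}}\right)} = \frac{1}{- \frac{6481}{4} - \left(3 - 14 \sqrt{\sqrt{389}}\right)} = \frac{1}{- \frac{6481}{4} - \left(3 - 14 \sqrt[4]{389}\right)} = \frac{1}{- \frac{6493}{4} + 14 \sqrt[4]{389}}$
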